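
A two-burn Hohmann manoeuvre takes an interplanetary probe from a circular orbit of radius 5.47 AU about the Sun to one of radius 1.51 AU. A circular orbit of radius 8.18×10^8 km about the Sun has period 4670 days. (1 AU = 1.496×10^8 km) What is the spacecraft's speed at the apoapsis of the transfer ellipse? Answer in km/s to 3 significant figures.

v = 8.38 km/s

From Kepler's third law T² = 4π²r³/μ at r = 8.18×10^8 km, T = 4670 days = 4670 × 86400 s = 4.03488×10^8 s: μ = 4π²r³/T² = 1.32727×10^11 km³/s².
In km: r₁ = 5.47 × 1.496×10^8 = 8.18312×10^8 km; r₂ = 1.51 × 1.496×10^8 = 2.25896×10^8 km.
Transfer-ellipse semi-major axis a_t = (r₁ + r₂)/2 = (8.18312×10^8 + 2.25896×10^8)/2 = 5.22104×10^8 km.
At apoapsis, r = 8.18312×10^8 km.
Vis-viva: v = √[μ(2/r − 1/a_t)] = √[1.32727×10^11 × (2/8.18312×10^8 − 1/5.22104×10^8)] = 8.377 km/s.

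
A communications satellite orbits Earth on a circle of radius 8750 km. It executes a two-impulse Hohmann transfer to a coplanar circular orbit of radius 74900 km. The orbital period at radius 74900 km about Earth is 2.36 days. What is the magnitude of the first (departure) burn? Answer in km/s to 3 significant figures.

From Kepler's third law T² = 4π²r³/μ at r = 74900 km, T = 2.36 days = 2.36 × 86400 s = 2.03904×10^5 s: μ = 4π²r³/T² = 3.98982×10^5 km³/s².
Transfer-ellipse semi-major axis a_t = (r₁ + r₂)/2 = (8750 + 74900)/2 = 41825 km.
On the circular orbit at r = 8750 km, v_c = √(μ/r) = 6.7526 km/s.
Transfer-orbit speed at the same r (vis-viva, a = a_t): v_t = √[μ(2/r − 1/a_t)] = 9.0364 km/s.
Δv₁ = |v_t − v_c| = |9.0364 − 6.7526| = 2.284 km/s.

Δv₁ = 2.28 km/s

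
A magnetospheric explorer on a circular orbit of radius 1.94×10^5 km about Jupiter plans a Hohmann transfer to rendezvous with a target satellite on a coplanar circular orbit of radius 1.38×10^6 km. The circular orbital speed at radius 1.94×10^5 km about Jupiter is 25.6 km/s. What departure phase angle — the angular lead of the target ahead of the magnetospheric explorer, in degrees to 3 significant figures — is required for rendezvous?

From the circular-orbit relation v² = μ/r at r = 1.94×10^5 km: μ = v²r = (25.6)² × 1.94×10^5 = 1.27140×10^8 km³/s².
Transfer-ellipse semi-major axis a_t = (r₁ + r₂)/2 = (1.940×10^5 + 1.380×10^6)/2 = 7.870×10^5 km.
The half-period of the transfer ellipse is t = π√(a_t³/μ) = 1.945×10^5 s.
The target's mean motion on its circular orbit is ω₂ = √(μ/r₂³) = 6.955×10^-6 rad/s.
Angle swept by the target during transfer: ω₂·t = 1.353 rad = 77.52°.
Arrival is 180° from departure on the ellipse, so φ = 180° − 77.52° = 102°.

φ = 102°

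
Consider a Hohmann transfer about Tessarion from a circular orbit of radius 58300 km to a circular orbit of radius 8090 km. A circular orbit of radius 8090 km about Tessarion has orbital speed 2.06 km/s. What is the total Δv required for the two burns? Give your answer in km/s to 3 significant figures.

Δv = 1.06 km/s

From the circular-orbit relation v² = μ/r at r = 8090 km: μ = v²r = (2.06)² × 8090 = 34330.7 km³/s².
The Hohmann ellipse has a_t = (r₁ + r₂)/2 = 33195 km.
At r₁ the circular-orbit speed is v₁ = √(μ/r₁) = 0.76737 km/s.
On the transfer ellipse at r₁, v² = μ(2/r − 1/a) gives v_a = √[μ(2/r₁ − 1/a_t)] = 0.37883 km/s.
First burn Δv₁ = |v_a − v₁| = 0.38854 km/s.
At r₂, v₂ = √(μ/r₂) = 2.06000 km/s.
Transfer-orbit speed at r₂: v_p = √[μ(2/r₂ − 1/a_t)] = 2.73002 km/s.
Second burn Δv₂ = |v₂ − v_p| = 0.67002 km/s.
Δv = Δv₁ + Δv₂ = 0.38854 + 0.67002 = 1.059 km/s.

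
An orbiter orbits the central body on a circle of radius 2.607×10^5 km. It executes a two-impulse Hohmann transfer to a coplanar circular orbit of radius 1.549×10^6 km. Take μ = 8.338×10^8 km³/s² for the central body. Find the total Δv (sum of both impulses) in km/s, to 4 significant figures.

Δv = 28.19 km/s

Transfer-ellipse semi-major axis a_t = (r₁ + r₂)/2 = (2.607×10^5 + 1.549×10^6)/2 = 9.0485×10^5 km.
At r₁ the circular-orbit speed is v₁ = √(μ/r₁) = 56.55 km/s.
Transfer-orbit speed at r₁ (vis-viva): v_p = √[μ(2/r₁ − 1/a_t)] = 73.99 km/s.
First burn Δv₁ = |v_p − v₁| = 17.44 km/s.
At r₂, v₂ = √(μ/r₂) = 23.20 km/s.
Transfer-orbit speed at r₂: v_a = √[μ(2/r₂ − 1/a_t)] = 12.45 km/s.
Second burn Δv₂ = |v₂ − v_a| = 10.75 km/s.
Δv = Δv₁ + Δv₂ = 17.44 + 10.75 = 28.19 km/s.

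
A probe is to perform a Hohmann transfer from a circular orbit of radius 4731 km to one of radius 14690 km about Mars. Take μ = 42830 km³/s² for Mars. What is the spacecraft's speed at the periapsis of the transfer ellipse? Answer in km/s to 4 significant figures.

The Hohmann ellipse has a_t = (r₁ + r₂)/2 = 9710.5 km.
At periapsis, r = 4731 km.
Applying v² = μ(2/r − 1/a_t): v = 3.701 km/s.

v = 3.701 km/s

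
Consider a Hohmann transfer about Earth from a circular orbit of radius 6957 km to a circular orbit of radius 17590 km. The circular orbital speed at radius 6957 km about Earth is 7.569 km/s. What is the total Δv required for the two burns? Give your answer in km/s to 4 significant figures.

Δv = 2.669 km/s

From the circular-orbit relation v² = μ/r at r = 6957 km: μ = v²r = (7.569)² × 6957 = 3.98565×10^5 km³/s².
The Hohmann ellipse has a_t = (r₁ + r₂)/2 = 12273.5 km.
Circular speed at r₁: v₁ = √(μ/r₁) = √(3.98565×10^5/6957) = 7.56900 km/s.
Transfer-orbit speed at r₁ (vis-viva equation): v_p = √[μ(2/r₁ − 1/a_t)] = 9.06123 km/s.
First burn Δv₁ = |v_p − v₁| = 1.49223 km/s.
Circular speed at r₂: v₂ = √(μ/r₂) = 4.76011 km/s.
Transfer-orbit speed at r₂: v_a = √[μ(2/r₂ − 1/a_t)] = 3.58380 km/s.
Second burn Δv₂ = |v₂ − v_a| = 1.17631 km/s.
Total Δv = Δv₁ + Δv₂ = 2.669 km/s.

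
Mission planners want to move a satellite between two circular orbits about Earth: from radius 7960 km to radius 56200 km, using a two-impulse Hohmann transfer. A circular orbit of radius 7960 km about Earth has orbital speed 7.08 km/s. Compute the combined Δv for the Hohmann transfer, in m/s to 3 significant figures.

Δv = 3630 m/s

From the circular-orbit relation v² = μ/r at r = 7960 km: μ = v²r = (7.08)² × 7960 = 3.99006×10^5 km³/s².
Transfer-ellipse semi-major axis a_t = (r₁ + r₂)/2 = (7960 + 56200)/2 = 32080 km.
At r₁ the circular-orbit speed is v₁ = √(μ/r₁) = 7.080 km/s.
Transfer-orbit speed at r₁ (v² = μ(2/r − 1/a)): v_p = √[μ(2/r₁ − 1/a_t)] = 9.371 km/s.
First burn Δv₁ = |v_p − v₁| = 2.291 km/s.
Circular speed at r₂: v₂ = √(μ/r₂) = 2.6645 km/s.
Transfer-orbit speed at r₂: v_a = √[μ(2/r₂ − 1/a_t)] = 1.3273 km/s.
Second burn Δv₂ = |v₂ − v_a| = 1.337 km/s.
Δv = Δv₁ + Δv₂ = 2.291 + 1.337 = 3.628 km/s.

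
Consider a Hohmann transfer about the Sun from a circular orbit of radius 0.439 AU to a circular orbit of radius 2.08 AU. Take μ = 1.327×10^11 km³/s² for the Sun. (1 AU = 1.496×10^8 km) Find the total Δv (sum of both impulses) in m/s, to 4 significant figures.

In km: r₁ = 0.439 × 1.496×10^8 = 6.56744×10^7 km; r₂ = 2.08 × 1.496×10^8 = 3.11168×10^8 km.
The Hohmann ellipse has a_t = (r₁ + r₂)/2 = 1.884212×10^8 km.
Circular speed at r₁: v₁ = √(μ/r₁) = √(1.327×10^11/6.56744×10^7) = 44.9508 km/s.
Transfer-orbit speed at r₁ (vis-viva equation): v_p = √[μ(2/r₁ − 1/a_t)] = 57.7657 km/s.
First burn Δv₁ = |v_p − v₁| = 12.81 km/s.
Circular speed at r₂: v₂ = √(μ/r₂) = 20.651 km/s.
Transfer-orbit speed at r₂: v_a = √[μ(2/r₂ − 1/a_t)] = 12.192 km/s.
Second burn Δv₂ = |v₂ − v_a| = 8.459 km/s.
Total Δv = Δv₁ + Δv₂ = 21.27 km/s.

Δv = 21270 m/s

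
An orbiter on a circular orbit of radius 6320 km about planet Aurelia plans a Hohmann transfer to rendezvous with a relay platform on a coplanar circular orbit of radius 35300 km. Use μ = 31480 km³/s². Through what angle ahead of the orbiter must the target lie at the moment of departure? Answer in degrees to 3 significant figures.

The Hohmann ellipse has a_t = (r₁ + r₂)/2 = 20810 km.
The half-period of the transfer ellipse is t = π√(a_t³/μ) = 53150 s.
The target's mean motion on its circular orbit is ω₂ = √(μ/r₂³) = 2.675×10^-5 rad/s.
Angle swept by the target during transfer: ω₂·t = 1.422 rad = 81.47°.
Arrival is 180° from departure on the ellipse, so φ = 180° − 81.47° = 98.5°.

φ = 98.5°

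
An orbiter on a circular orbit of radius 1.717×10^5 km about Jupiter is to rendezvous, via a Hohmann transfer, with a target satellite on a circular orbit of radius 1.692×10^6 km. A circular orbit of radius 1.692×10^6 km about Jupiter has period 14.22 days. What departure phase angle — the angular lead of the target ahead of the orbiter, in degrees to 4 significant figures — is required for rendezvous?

From Kepler's third law T² = 4π²r³/μ at r = 1.692×10^6 km, T = 14.22 days = 14.22 × 86400 s = 1.228608×10^6 s: μ = 4π²r³/T² = 1.26688×10^8 km³/s².
Transfer-ellipse semi-major axis a_t = (r₁ + r₂)/2 = (1.717×10^5 + 1.692×10^6)/2 = 9.3185×10^5 km.
Transfer time t = π√(a_t³/μ) = 2.511×10^5 s.
Target angular speed ω₂ = √(μ/r₂³) = 5.114×10^-6 rad/s.
Angle swept by the target during transfer: ω₂·t = 1.284 rad = 73.57°.
The orbiter traverses 180° on the transfer ellipse, so the target must lead by 180° − 73.57° = 106.4°.

φ = 106.4°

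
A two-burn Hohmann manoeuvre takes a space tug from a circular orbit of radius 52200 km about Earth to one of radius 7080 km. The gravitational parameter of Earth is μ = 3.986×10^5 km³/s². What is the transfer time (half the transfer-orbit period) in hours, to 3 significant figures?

The Hohmann ellipse has a_t = (r₁ + r₂)/2 = 29640 km.
Transfer time t = π√(a_t³/μ) = π√((29640)³ / 3.986×10^5) = 25390 s.
Converting: 25390 s ÷ 3600 s/hour = 7.05 hours.

t = 7.05 hours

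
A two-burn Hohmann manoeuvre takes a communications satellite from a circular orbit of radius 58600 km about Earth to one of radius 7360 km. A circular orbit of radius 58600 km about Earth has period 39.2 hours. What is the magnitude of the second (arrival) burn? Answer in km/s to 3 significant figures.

Δv₂ = 2.45 km/s

From Kepler's third law T² = 4π²r³/μ at r = 58600 km, T = 39.2 hours = 39.2 × 3600 s = 1.4112×10^5 s: μ = 4π²r³/T² = 3.98910×10^5 km³/s².
The Hohmann ellipse has a_t = (r₁ + r₂)/2 = 32980 km.
Circular speed at r = 7360 km: v_c = √(μ/r) = 7.362 km/s.
Vis-viva on the transfer ellipse at r = 7360 km gives v_t = √[μ(2/r − 1/a_t)] = 9.813 km/s.
Δv₂ = |v_t − v_c| = |9.813 − 7.362| = 2.451 km/s.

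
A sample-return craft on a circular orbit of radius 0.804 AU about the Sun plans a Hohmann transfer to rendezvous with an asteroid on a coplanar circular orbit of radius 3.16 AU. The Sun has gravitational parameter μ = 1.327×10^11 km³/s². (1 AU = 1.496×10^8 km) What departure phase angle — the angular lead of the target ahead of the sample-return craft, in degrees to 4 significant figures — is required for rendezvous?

φ = 90.59°

In km: r₁ = 0.804 × 1.496×10^8 = 1.202784×10^8 km; r₂ = 3.16 × 1.496×10^8 = 4.72736×10^8 km.
Semi-major axis of the transfer orbit: a_t = (1.202784×10^8 + 4.72736×10^8)/2 = 2.965072×10^8 km.
The half-period of the transfer ellipse is t = π√(a_t³/μ) = 4.4032×10^7 s.
Target angular speed ω₂ = √(μ/r₂³) = 3.5441×10^-8 rad/s.
Angle swept by the target during transfer: ω₂·t = 1.5605 rad = 89.41°.
Arrival is 180° from departure on the ellipse, so φ = 180° − 89.41° = 90.59°.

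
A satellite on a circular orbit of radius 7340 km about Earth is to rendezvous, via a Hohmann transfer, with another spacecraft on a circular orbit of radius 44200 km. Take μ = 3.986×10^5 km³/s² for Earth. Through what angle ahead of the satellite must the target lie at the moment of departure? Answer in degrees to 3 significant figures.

φ = 99.9°

The Hohmann ellipse has a_t = (r₁ + r₂)/2 = 25770 km.
Transfer time t = π√(a_t³/μ) = 20585 s.
Target angular speed ω₂ = √(μ/r₂³) = 6.7942×10^-5 rad/s.
Angle swept by the target during transfer: ω₂·t = 1.3986 rad = 80.13°.
Arrival is 180° from departure on the ellipse, so φ = 180° − 80.13° = 99.9°.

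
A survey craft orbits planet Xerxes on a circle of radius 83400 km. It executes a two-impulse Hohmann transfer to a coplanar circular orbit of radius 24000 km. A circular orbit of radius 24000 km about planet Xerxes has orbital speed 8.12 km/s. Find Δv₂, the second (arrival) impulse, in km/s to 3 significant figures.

From the circular-orbit relation v² = μ/r at r = 24000 km: μ = v²r = (8.12)² × 24000 = 1.58243×10^6 km³/s².
Transfer-ellipse semi-major axis a_t = (r₁ + r₂)/2 = (83400 + 24000)/2 = 53700 km.
Circular speed at r = 24000 km: v_c = √(μ/r) = 8.1200 km/s.
Vis-viva on the transfer ellipse at r = 24000 km gives v_t = √[μ(2/r − 1/a_t)] = 10.119 km/s.
Δv₂ = |v_t − v_c| = |10.119 − 8.1200| = 1.999 km/s.

Δv₂ = 2.00 km/s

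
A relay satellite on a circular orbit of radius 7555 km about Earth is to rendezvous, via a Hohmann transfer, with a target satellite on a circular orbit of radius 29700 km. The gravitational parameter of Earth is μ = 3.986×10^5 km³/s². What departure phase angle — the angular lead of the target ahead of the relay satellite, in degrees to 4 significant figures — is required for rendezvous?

The Hohmann ellipse has a_t = (r₁ + r₂)/2 = 18627.5 km.
The half-period of the transfer ellipse is t = π√(a_t³/μ) = 12650.66 s.
The target's mean motion on its circular orbit is ω₂ = √(μ/r₂³) = 1.233485×10^-4 rad/s.
Angle swept by the target during transfer: ω₂·t = 1.56044 rad = 89.41°.
The relay satellite traverses 180° on the transfer ellipse, so the target must lead by 180° − 89.41° = 90.59°.

φ = 90.59°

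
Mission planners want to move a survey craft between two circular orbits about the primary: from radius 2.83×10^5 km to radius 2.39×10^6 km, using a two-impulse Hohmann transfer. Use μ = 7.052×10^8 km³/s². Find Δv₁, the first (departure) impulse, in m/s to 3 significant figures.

Δv₁ = 16800 m/s

Transfer-ellipse semi-major axis a_t = (r₁ + r₂)/2 = (2.830×10^5 + 2.390×10^6)/2 = 1.3365×10^6 km.
On the circular orbit at r = 2.830×10^5 km, v_c = √(μ/r) = 49.9187 km/s.
Vis-viva on the transfer ellipse at r = 2.830×10^5 km gives v_t = √[μ(2/r − 1/a_t)] = 66.7540 km/s.
Δv₁ = |v_t − v_c| = |66.7540 − 49.9187| = 16.84 km/s.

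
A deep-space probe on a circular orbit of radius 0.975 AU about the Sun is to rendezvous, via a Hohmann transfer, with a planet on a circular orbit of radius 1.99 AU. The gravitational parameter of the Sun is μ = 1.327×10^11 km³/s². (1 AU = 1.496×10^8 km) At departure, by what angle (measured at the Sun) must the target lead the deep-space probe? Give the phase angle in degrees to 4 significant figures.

In km: r₁ = 0.975 × 1.496×10^8 = 1.4586×10^8 km; r₂ = 1.99 × 1.496×10^8 = 2.97704×10^8 km.
Transfer-ellipse semi-major axis a_t = (r₁ + r₂)/2 = (1.4586×10^8 + 2.97704×10^8)/2 = 2.21782×10^8 km.
Transfer time t = π√(a_t³/μ) = 2.848×10^7 s.
The target's mean motion on its circular orbit is ω₂ = √(μ/r₂³) = 7.092×10^-8 rad/s.
Angle swept by the target during transfer: ω₂·t = 2.020 rad = 115.74°.
Arrival is 180° from departure on the ellipse, so φ = 180° − 115.74° = 64.26°.

φ = 64.26°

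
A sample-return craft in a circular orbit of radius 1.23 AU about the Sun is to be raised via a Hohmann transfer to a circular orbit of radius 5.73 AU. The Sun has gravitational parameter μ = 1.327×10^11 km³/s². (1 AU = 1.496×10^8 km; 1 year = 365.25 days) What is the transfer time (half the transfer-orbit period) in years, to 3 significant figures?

In km: r₁ = 1.23 × 1.496×10^8 = 1.84008×10^8 km; r₂ = 5.73 × 1.496×10^8 = 8.57208×10^8 km.
The Hohmann ellipse has a_t = (r₁ + r₂)/2 = 5.20608×10^8 km.
Transfer time t = π√(a_t³/μ) = π√((5.20608×10^8)³ / 1.327×10^11) = 1.0244×10^8 s.
Converting: 1.0244×10^8 s ÷ 3.15576×10^7 s/year (365.25 × 86400) = 3.25 years.

t = 3.25 years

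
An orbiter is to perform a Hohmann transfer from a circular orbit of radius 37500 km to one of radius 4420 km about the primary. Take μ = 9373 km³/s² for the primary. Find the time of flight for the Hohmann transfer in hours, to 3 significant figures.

t = 27.4 hours

Semi-major axis of the transfer orbit: a_t = (37500 + 4420)/2 = 20960 km.
Transfer time t = π√(a_t³/μ) = π√((20960)³ / 9373) = 98470 s.
Converting: 98470 s ÷ 3600 s/hour = 27.4 hours.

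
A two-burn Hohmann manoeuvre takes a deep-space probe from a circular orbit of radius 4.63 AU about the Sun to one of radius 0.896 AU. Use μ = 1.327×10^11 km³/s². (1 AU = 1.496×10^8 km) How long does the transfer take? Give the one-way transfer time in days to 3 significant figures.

t = 839 days

In km: r₁ = 4.63 × 1.496×10^8 = 6.92648×10^8 km; r₂ = 0.896 × 1.496×10^8 = 1.340416×10^8 km.
The Hohmann ellipse has a_t = (r₁ + r₂)/2 = 4.133448×10^8 km.
By Kepler's third law the transfer-orbit period is T = 2π√(a_t³/μ), so t = T/2 = 7.247×10^7 s.
Converting: 7.247×10^7 s ÷ 86400 s/day = 839 days.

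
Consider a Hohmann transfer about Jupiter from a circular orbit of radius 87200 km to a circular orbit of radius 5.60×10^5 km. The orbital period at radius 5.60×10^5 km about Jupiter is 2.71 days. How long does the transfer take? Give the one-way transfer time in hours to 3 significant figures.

From Kepler's third law T² = 4π²r³/μ at r = 5.60×10^5 km, T = 2.71 days = 2.71 × 86400 s = 2.34144×10^5 s: μ = 4π²r³/T² = 1.26461×10^8 km³/s².
Transfer-ellipse semi-major axis a_t = (r₁ + r₂)/2 = (87200 + 5.600×10^5)/2 = 3.236×10^5 km.
By Kepler's third law the transfer-orbit period is T = 2π√(a_t³/μ), so t = T/2 = 51430 s.
Converting: 51430 s ÷ 3600 s/hour = 14.3 hours.

t = 14.3 hours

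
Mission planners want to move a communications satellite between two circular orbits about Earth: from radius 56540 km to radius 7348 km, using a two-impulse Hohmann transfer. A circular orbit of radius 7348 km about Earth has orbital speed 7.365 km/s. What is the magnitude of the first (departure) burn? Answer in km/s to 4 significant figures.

Δv₁ = 1.382 km/s

From the circular-orbit relation v² = μ/r at r = 7348 km: μ = v²r = (7.365)² × 7348 = 3.98579×10^5 km³/s².
The Hohmann ellipse has a_t = (r₁ + r₂)/2 = 31944 km.
Circular speed at r = 56540 km: v_c = √(μ/r) = 2.655 km/s.
Transfer-orbit speed at the same r (vis-viva, a = a_t): v_t = √[μ(2/r − 1/a_t)] = 1.273 km/s.
Δv₁ = |v_t − v_c| = |1.273 − 2.655| = 1.382 km/s.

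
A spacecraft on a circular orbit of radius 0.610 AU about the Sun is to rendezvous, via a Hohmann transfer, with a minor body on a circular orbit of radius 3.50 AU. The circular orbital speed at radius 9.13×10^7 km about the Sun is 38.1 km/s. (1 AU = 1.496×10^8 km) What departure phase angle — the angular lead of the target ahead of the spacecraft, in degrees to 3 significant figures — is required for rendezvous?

From the circular-orbit relation v² = μ/r at r = 9.13×10^7 km: μ = v²r = (38.1)² × 9.13×10^7 = 1.32532×10^11 km³/s².
In km: r₁ = 0.610 × 1.496×10^8 = 9.1256×10^7 km; r₂ = 3.50 × 1.496×10^8 = 5.236×10^8 km.
The Hohmann ellipse has a_t = (r₁ + r₂)/2 = 3.07428×10^8 km.
The half-period of the transfer ellipse is t = π√(a_t³/μ) = 4.6516×10^7 s.
Target angular speed ω₂ = √(μ/r₂³) = 3.0385×10^-8 rad/s.
Angle swept by the target during transfer: ω₂·t = 1.4134 rad = 80.98°.
The spacecraft traverses 180° on the transfer ellipse, so the target must lead by 180° − 80.98° = 99.0°.

φ = 99.0°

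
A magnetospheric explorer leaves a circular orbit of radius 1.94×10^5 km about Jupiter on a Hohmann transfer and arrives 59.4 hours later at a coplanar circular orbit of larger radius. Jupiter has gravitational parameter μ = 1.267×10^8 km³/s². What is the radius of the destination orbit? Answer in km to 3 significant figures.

Transfer time t = 59.4 hours = 2.1384×10^5 s, and t = π√(a_t³/μ).
So a_t = (μ t²/π²)^(1/3) = (1.267×10^8 × (2.1384×10^5)² / π²)^(1/3) = 8.3731×10^5 km.
Since a_t = (r₁ + r₂)/2, r₂ = 2a_t − r₁ = 2×8.3731×10^5 − 1.940×10^5 = 1.48062×10^6 km.

r₂ = 1.48×10^6 km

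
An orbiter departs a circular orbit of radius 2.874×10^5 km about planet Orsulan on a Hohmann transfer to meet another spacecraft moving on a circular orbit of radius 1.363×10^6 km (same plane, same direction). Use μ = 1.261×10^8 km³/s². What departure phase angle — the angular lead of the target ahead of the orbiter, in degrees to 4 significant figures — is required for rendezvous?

φ = 95.21°

Transfer-ellipse semi-major axis a_t = (r₁ + r₂)/2 = (2.874×10^5 + 1.363×10^6)/2 = 8.252×10^5 km.
Transfer time t = π√(a_t³/μ) = 2.097×10^5 s.
The target's mean motion on its circular orbit is ω₂ = √(μ/r₂³) = 7.057×10^-6 rad/s.
Angle swept by the target during transfer: ω₂·t = 1.4799 rad = 84.79°.
Arrival is 180° from departure on the ellipse, so φ = 180° − 84.79° = 95.21°.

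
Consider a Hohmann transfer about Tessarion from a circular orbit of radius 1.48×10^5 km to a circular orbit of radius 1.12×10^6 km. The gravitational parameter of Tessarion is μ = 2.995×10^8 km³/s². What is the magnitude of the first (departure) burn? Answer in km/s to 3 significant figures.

Δv₁ = 14.8 km/s

Transfer-ellipse semi-major axis a_t = (r₁ + r₂)/2 = (1.480×10^5 + 1.120×10^6)/2 = 6.340×10^5 km.
On the circular orbit at r = 1.480×10^5 km, v_c = √(μ/r) = 44.98 km/s.
Transfer-orbit speed at the same r (vis-viva, a = a_t): v_t = √[μ(2/r − 1/a_t)] = 59.79 km/s.
Δv₁ = |v_t − v_c| = |59.79 − 44.98| = 14.81 km/s.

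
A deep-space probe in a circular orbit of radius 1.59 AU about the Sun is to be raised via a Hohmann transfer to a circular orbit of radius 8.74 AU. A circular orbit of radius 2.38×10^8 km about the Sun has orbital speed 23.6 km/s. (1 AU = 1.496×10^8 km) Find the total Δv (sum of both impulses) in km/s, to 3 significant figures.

From the circular-orbit relation v² = μ/r at r = 2.38×10^8 km: μ = v²r = (23.6)² × 2.38×10^8 = 1.32556×10^11 km³/s².
In km: r₁ = 1.59 × 1.496×10^8 = 2.37864×10^8 km; r₂ = 8.74 × 1.496×10^8 = 1.307504×10^9 km.
Transfer-ellipse semi-major axis a_t = (r₁ + r₂)/2 = (2.37864×10^8 + 1.307504×10^9)/2 = 7.72684×10^8 km.
At r₁ the circular-orbit speed is v₁ = √(μ/r₁) = 23.6067 km/s.
Transfer-orbit speed at r₁ (vis-viva): v_p = √[μ(2/r₁ − 1/a_t)] = 30.7084 km/s.
First burn Δv₁ = |v_p − v₁| = 7.102 km/s.
At r₂, v₂ = √(μ/r₂) = 10.0688 km/s.
Transfer-orbit speed at r₂: v_a = √[μ(2/r₂ − 1/a_t)] = 5.58653 km/s.
Second burn Δv₂ = |v₂ − v_a| = 4.482 km/s.
Total Δv = Δv₁ + Δv₂ = 11.58 km/s.

Δv = 11.6 km/s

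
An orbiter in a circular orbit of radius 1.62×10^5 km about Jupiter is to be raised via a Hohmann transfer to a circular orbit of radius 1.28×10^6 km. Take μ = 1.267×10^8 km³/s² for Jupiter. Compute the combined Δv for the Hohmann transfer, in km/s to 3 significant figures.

Semi-major axis of the transfer orbit: a_t = (1.620×10^5 + 1.280×10^6)/2 = 7.210×10^5 km.
Circular speed at r₁: v₁ = √(μ/r₁) = √(1.267×10^8/1.620×10^5) = 27.966 km/s.
Transfer-orbit speed at r₁ (v² = μ(2/r − 1/a)): v_p = √[μ(2/r₁ − 1/a_t)] = 37.262 km/s.
First burn Δv₁ = |v_p − v₁| = 9.296 km/s.
At r₂, v₂ = √(μ/r₂) = 9.949 km/s.
Transfer-orbit speed at r₂: v_a = √[μ(2/r₂ − 1/a_t)] = 4.716 km/s.
Second burn Δv₂ = |v₂ − v_a| = 5.233 km/s.
Δv = Δv₁ + Δv₂ = 9.296 + 5.233 = 14.53 km/s.

Δv = 14.5 km/s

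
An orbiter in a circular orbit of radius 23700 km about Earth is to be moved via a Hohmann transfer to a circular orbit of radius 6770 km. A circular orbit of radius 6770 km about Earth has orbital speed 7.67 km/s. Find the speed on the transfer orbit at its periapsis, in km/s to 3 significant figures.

v = 9.57 km/s

From the circular-orbit relation v² = μ/r at r = 6770 km: μ = v²r = (7.67)² × 6770 = 3.98272×10^5 km³/s².
The Hohmann ellipse has a_t = (r₁ + r₂)/2 = 15235 km.
The periapsis of the transfer ellipse is at r = 6770 km.
From the vis-viva equation, v = √[μ(2/r − 1/a_t)] = 9.566 km/s.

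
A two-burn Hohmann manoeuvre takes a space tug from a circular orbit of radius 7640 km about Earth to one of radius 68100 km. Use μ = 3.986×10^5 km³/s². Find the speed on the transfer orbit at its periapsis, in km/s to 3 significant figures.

v = 9.69 km/s

Semi-major axis of the transfer orbit: a_t = (7640 + 68100)/2 = 37870 km.
The periapsis of the transfer ellipse is at r = 7640 km.
Applying v² = μ(2/r − 1/a_t): v = 9.686 km/s.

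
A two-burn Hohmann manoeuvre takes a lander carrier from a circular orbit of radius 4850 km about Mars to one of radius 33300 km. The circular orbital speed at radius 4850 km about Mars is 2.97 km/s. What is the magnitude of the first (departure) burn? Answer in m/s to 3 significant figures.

From the circular-orbit relation v² = μ/r at r = 4850 km: μ = v²r = (2.97)² × 4850 = 42781.4 km³/s².
Semi-major axis of the transfer orbit: a_t = (4850 + 33300)/2 = 19075 km.
Circular speed at r = 4850 km: v_c = √(μ/r) = 2.9700 km/s.
Vis-viva on the transfer ellipse at r = 4850 km gives v_t = √[μ(2/r − 1/a_t)] = 3.9242 km/s.
Δv₁ = |v_t − v_c| = |3.9242 − 2.9700| = 0.9542 km/s.

Δv₁ = 954 m/s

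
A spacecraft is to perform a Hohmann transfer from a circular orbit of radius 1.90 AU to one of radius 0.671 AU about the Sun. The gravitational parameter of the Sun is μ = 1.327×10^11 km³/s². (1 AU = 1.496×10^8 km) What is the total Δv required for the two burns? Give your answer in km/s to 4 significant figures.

Δv = 13.84 km/s

In km: r₁ = 1.90 × 1.496×10^8 = 2.8424×10^8 km; r₂ = 0.671 × 1.496×10^8 = 1.003816×10^8 km.
Transfer-ellipse semi-major axis a_t = (r₁ + r₂)/2 = (2.8424×10^8 + 1.003816×10^8)/2 = 1.923108×10^8 km.
Circular speed at r₁: v₁ = √(μ/r₁) = √(1.327×10^11/2.8424×10^8) = 21.607 km/s.
Transfer-orbit speed at r₁ (vis-viva): v_a = √[μ(2/r₁ − 1/a_t)] = 15.611 km/s.
First burn Δv₁ = |v_a − v₁| = 5.996 km/s.
Circular speed at r₂: v₂ = √(μ/r₂) = 36.359 km/s.
Transfer-orbit speed at r₂: v_p = √[μ(2/r₂ − 1/a_t)] = 44.203 km/s.
Second burn Δv₂ = |v₂ − v_p| = 7.844 km/s.
Δv = Δv₁ + Δv₂ = 5.996 + 7.844 = 13.84 km/s.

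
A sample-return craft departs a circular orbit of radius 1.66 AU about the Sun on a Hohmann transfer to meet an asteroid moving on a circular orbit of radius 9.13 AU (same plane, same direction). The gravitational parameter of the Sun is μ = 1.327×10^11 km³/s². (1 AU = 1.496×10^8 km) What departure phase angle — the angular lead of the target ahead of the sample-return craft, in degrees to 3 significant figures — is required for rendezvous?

In km: r₁ = 1.66 × 1.496×10^8 = 2.48336×10^8 km; r₂ = 9.13 × 1.496×10^8 = 1.365848×10^9 km.
The Hohmann ellipse has a_t = (r₁ + r₂)/2 = 8.07092×10^8 km.
The half-period of the transfer ellipse is t = π√(a_t³/μ) = 1.977×10^8 s.
Target angular speed ω₂ = √(μ/r₂³) = 7.217×10^-9 rad/s.
Angle swept by the target during transfer: ω₂·t = 1.427 rad = 81.76°.
Arrival is 180° from departure on the ellipse, so φ = 180° − 81.76° = 98.2°.

φ = 98.2°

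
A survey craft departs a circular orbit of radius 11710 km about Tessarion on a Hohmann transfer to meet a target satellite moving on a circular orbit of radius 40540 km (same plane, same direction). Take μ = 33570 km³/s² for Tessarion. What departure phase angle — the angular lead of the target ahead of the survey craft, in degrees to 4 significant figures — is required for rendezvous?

Semi-major axis of the transfer orbit: a_t = (11710 + 40540)/2 = 26125 km.
The half-period of the transfer ellipse is t = π√(a_t³/μ) = 72403 s.
Target angular speed ω₂ = √(μ/r₂³) = 2.2447×10^-5 rad/s.
Angle swept by the target during transfer: ω₂·t = 1.6252 rad = 93.12°.
Arrival is 180° from departure on the ellipse, so φ = 180° − 93.12° = 86.88°.

φ = 86.88°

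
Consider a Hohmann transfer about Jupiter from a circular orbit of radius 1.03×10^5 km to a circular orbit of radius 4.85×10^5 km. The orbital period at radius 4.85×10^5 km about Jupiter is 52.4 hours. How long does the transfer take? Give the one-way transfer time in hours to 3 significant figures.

From Kepler's third law T² = 4π²r³/μ at r = 4.85×10^5 km, T = 52.4 hours = 52.4 × 3600 s = 1.8864×10^5 s: μ = 4π²r³/T² = 1.26566×10^8 km³/s².
The Hohmann ellipse has a_t = (r₁ + r₂)/2 = 2.940×10^5 km.
By Kepler's third law the transfer-orbit period is T = 2π√(a_t³/μ), so t = T/2 = 44520 s.
Converting: 44520 s ÷ 3600 s/hour = 12.4 hours.

t = 12.4 hours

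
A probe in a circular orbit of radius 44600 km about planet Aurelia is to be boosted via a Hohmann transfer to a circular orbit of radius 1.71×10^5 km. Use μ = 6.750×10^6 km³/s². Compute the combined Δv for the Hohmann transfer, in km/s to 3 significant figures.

Semi-major axis of the transfer orbit: a_t = (44600 + 1.710×10^5)/2 = 1.078×10^5 km.
At r₁ the circular-orbit speed is v₁ = √(μ/r₁) = 12.302 km/s.
Transfer-orbit speed at r₁ (v² = μ(2/r − 1/a)): v_p = √[μ(2/r₁ − 1/a_t)] = 15.494 km/s.
First burn Δv₁ = |v_p − v₁| = 3.192 km/s.
At r₂, v₂ = √(μ/r₂) = 6.283 km/s.
Transfer-orbit speed at r₂: v_a = √[μ(2/r₂ − 1/a_t)] = 4.041 km/s.
Second burn Δv₂ = |v₂ − v_a| = 2.242 km/s.
Δv = Δv₁ + Δv₂ = 3.192 + 2.242 = 5.434 km/s.

Δv = 5.43 km/s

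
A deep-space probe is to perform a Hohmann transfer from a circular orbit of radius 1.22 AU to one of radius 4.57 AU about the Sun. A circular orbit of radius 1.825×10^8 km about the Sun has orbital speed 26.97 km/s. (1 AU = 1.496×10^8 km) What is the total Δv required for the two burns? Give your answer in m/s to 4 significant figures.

Δv = 11800 m/s

From the circular-orbit relation v² = μ/r at r = 1.825×10^8 km: μ = v²r = (26.97)² × 1.825×10^8 = 1.32747×10^11 km³/s².
In km: r₁ = 1.22 × 1.496×10^8 = 1.82512×10^8 km; r₂ = 4.57 × 1.496×10^8 = 6.83672×10^8 km.
Semi-major axis of the transfer orbit: a_t = (1.82512×10^8 + 6.83672×10^8)/2 = 4.33092×10^8 km.
At r₁ the circular-orbit speed is v₁ = √(μ/r₁) = 26.969 km/s.
Transfer-orbit speed at r₁ (vis-viva): v_p = √[μ(2/r₁ − 1/a_t)] = 33.884 km/s.
First burn Δv₁ = |v_p − v₁| = 6.915 km/s.
At r₂, v₂ = √(μ/r₂) = 13.9344 km/s.
Transfer-orbit speed at r₂: v_a = √[μ(2/r₂ − 1/a_t)] = 9.04574 km/s.
Second burn Δv₂ = |v₂ − v_a| = 4.889 km/s.
Total Δv = Δv₁ + Δv₂ = 11.80 km/s.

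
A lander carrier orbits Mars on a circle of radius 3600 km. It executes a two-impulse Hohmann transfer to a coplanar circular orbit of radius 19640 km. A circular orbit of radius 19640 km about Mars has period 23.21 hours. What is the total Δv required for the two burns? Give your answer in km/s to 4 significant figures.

Δv = 1.690 km/s

From Kepler's third law T² = 4π²r³/μ at r = 19640 km, T = 23.21 hours = 23.21 × 3600 s = 83556 s: μ = 4π²r³/T² = 42838.0 km³/s².
The Hohmann ellipse has a_t = (r₁ + r₂)/2 = 11620 km.
At r₁ the circular-orbit speed is v₁ = √(μ/r₁) = 3.450 km/s.
On the transfer ellipse at r₁, v² = μ(2/r − 1/a) gives v_p = √[μ(2/r₁ − 1/a_t)] = 4.485 km/s.
First burn Δv₁ = |v_p − v₁| = 1.035 km/s.
At r₂, v₂ = √(μ/r₂) = 1.47687 km/s.
Transfer-orbit speed at r₂: v_a = √[μ(2/r₂ − 1/a_t)] = 0.822038 km/s.
Second burn Δv₂ = |v₂ − v_a| = 0.6548 km/s.
Total Δv = Δv₁ + Δv₂ = 1.690 km/s.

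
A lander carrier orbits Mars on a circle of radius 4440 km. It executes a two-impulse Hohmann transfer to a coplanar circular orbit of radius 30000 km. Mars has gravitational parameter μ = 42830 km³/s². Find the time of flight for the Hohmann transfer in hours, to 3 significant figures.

Semi-major axis of the transfer orbit: a_t = (4440 + 30000)/2 = 17220 km.
Half the transfer-orbit period gives t = π√(a_t³/μ) = 34300 s.
Converting: 34300 s ÷ 3600 s/hour = 9.53 hours.

t = 9.53 hours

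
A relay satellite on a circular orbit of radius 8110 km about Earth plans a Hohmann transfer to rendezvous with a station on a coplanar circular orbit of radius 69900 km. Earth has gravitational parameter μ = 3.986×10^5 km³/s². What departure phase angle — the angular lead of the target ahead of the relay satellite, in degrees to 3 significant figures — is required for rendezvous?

φ = 105°

Transfer-ellipse semi-major axis a_t = (r₁ + r₂)/2 = (8110 + 69900)/2 = 39005 km.
Transfer time t = π√(a_t³/μ) = 38332 s.
Target angular speed ω₂ = √(μ/r₂³) = 3.4163×10^-5 rad/s.
Angle swept by the target during transfer: ω₂·t = 1.3095 rad = 75.03°.
Arrival is 180° from departure on the ellipse, so φ = 180° − 75.03° = 105°.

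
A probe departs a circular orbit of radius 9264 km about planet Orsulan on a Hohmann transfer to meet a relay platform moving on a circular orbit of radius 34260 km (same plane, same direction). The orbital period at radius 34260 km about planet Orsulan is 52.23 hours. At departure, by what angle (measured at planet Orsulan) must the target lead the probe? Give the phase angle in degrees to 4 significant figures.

φ = 88.87°

From Kepler's third law T² = 4π²r³/μ at r = 34260 km, T = 52.23 hours = 52.23 × 3600 s = 1.88028×10^5 s: μ = 4π²r³/T² = 44903.1 km³/s².
The Hohmann ellipse has a_t = (r₁ + r₂)/2 = 21762 km.
The half-period of the transfer ellipse is t = π√(a_t³/μ) = 47594.8 s.
The target's mean motion on its circular orbit is ω₂ = √(μ/r₂³) = 3.34162×10^-5 rad/s.
Angle swept by the target during transfer: ω₂·t = 1.59044 rad = 91.13°.
Arrival is 180° from departure on the ellipse, so φ = 180° − 91.13° = 88.87°.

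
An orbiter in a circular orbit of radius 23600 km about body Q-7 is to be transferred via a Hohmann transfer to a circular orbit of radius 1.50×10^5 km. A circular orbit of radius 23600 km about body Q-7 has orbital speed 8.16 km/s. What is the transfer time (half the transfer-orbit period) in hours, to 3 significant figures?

From the circular-orbit relation v² = μ/r at r = 23600 km: μ = v²r = (8.16)² × 23600 = 1.57142×10^6 km³/s².
Transfer-ellipse semi-major axis a_t = (r₁ + r₂)/2 = (23600 + 1.500×10^5)/2 = 86800 km.
Transfer time t = π√(a_t³/μ) = π√((86800)³ / 1.57142×10^6) = 64090 s.
Converting: 64090 s ÷ 3600 s/hour = 17.8 hours.

t = 17.8 hours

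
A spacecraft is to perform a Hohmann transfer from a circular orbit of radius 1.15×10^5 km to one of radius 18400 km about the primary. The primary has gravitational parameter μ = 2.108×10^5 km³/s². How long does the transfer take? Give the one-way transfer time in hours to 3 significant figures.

t = 32.7 hours

Transfer-ellipse semi-major axis a_t = (r₁ + r₂)/2 = (1.150×10^5 + 18400)/2 = 66700 km.
Half the transfer-orbit period gives t = π√(a_t³/μ) = 1.1787×10^5 s.
Converting: 1.1787×10^5 s ÷ 3600 s/hour = 32.7 hours.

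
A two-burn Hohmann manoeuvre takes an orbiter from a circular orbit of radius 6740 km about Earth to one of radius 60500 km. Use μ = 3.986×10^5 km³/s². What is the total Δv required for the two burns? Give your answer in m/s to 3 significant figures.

Transfer-ellipse semi-major axis a_t = (r₁ + r₂)/2 = (6740 + 60500)/2 = 33620 km.
At r₁ the circular-orbit speed is v₁ = √(μ/r₁) = 7.69022 km/s.
Transfer-orbit speed at r₁ (v² = μ(2/r − 1/a)): v_p = √[μ(2/r₁ − 1/a_t)] = 10.3161 km/s.
First burn Δv₁ = |v_p − v₁| = 2.6259 km/s.
Circular speed at r₂: v₂ = √(μ/r₂) = 2.5668 km/s.
Transfer-orbit speed at r₂: v_a = √[μ(2/r₂ − 1/a_t)] = 1.1493 km/s.
Second burn Δv₂ = |v₂ − v_a| = 1.4175 km/s.
Δv = Δv₁ + Δv₂ = 2.6259 + 1.4175 = 4.043 km/s.

Δv = 4040 m/s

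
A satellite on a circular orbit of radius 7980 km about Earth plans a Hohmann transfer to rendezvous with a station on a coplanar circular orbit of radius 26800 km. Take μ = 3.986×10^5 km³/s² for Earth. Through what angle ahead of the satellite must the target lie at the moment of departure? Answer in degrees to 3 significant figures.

Semi-major axis of the transfer orbit: a_t = (7980 + 26800)/2 = 17390 km.
The half-period of the transfer ellipse is t = π√(a_t³/μ) = 11410 s.
Target angular speed ω₂ = √(μ/r₂³) = 1.439×10^-4 rad/s.
Angle swept by the target during transfer: ω₂·t = 1.642 rad = 94.08°.
The satellite traverses 180° on the transfer ellipse, so the target must lead by 180° − 94.08° = 85.9°.

φ = 85.9°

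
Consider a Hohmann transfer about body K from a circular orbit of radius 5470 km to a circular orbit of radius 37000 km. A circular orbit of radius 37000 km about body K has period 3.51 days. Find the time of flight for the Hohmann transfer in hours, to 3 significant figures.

From Kepler's third law T² = 4π²r³/μ at r = 37000 km, T = 3.51 days = 3.51 × 86400 s = 3.03264×10^5 s: μ = 4π²r³/T² = 21743.2 km³/s².
Semi-major axis of the transfer orbit: a_t = (5470 + 37000)/2 = 21235 km.
Half the transfer-orbit period gives t = π√(a_t³/μ) = 65930 s.
Converting: 65930 s ÷ 3600 s/hour = 18.3 hours.

t = 18.3 hours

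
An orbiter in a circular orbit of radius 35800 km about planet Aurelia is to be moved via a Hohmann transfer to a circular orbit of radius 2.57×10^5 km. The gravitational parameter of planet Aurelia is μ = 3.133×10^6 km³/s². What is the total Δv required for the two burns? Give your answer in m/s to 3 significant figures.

Δv = 4800 m/s

Transfer-ellipse semi-major axis a_t = (r₁ + r₂)/2 = (35800 + 2.570×10^5)/2 = 1.464×10^5 km.
At r₁ the circular-orbit speed is v₁ = √(μ/r₁) = 9.3549 km/s.
On the transfer ellipse at r₁, vis-viva gives v_p = √[μ(2/r₁ − 1/a_t)] = 12.395 km/s.
First burn Δv₁ = |v_p − v₁| = 3.040 km/s.
At r₂, v₂ = √(μ/r₂) = 3.492 km/s.
Transfer-orbit speed at r₂: v_a = √[μ(2/r₂ − 1/a_t)] = 1.727 km/s.
Second burn Δv₂ = |v₂ − v_a| = 1.765 km/s.
Total Δv = Δv₁ + Δv₂ = 4.805 km/s.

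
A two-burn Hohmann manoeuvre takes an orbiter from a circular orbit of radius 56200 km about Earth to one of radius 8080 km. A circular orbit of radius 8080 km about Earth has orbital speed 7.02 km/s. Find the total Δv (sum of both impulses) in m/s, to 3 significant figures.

Δv = 3590 m/s

From the circular-orbit relation v² = μ/r at r = 8080 km: μ = v²r = (7.02)² × 8080 = 3.98186×10^5 km³/s².
Semi-major axis of the transfer orbit: a_t = (56200 + 8080)/2 = 32140 km.
At r₁ the circular-orbit speed is v₁ = √(μ/r₁) = 2.662 km/s.
On the transfer ellipse at r₁, vis-viva gives v_a = √[μ(2/r₁ − 1/a_t)] = 1.335 km/s.
First burn Δv₁ = |v_a − v₁| = 1.327 km/s.
At r₂, v₂ = √(μ/r₂) = 7.020 km/s.
Transfer-orbit speed at r₂: v_p = √[μ(2/r₂ − 1/a_t)] = 9.283 km/s.
Second burn Δv₂ = |v₂ − v_p| = 2.263 km/s.
Total Δv = Δv₁ + Δv₂ = 3.590 km/s.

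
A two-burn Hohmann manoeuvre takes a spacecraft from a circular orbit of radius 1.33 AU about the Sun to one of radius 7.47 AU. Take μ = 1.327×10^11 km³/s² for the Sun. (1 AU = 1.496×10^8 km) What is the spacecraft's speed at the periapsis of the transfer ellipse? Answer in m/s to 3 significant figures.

In km: r₁ = 1.33 × 1.496×10^8 = 1.98968×10^8 km; r₂ = 7.47 × 1.496×10^8 = 1.117512×10^9 km.
The Hohmann ellipse has a_t = (r₁ + r₂)/2 = 6.5824×10^8 km.
At periapsis, r = 1.98968×10^8 km.
Applying v² = μ(2/r − 1/a_t): v = 33.65 km/s.

v = 33600 m/s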